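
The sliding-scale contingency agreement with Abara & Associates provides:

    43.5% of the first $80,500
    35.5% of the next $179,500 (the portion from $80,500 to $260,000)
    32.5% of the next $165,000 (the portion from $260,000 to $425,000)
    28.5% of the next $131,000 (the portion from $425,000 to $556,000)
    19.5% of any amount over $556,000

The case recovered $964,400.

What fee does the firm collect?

First $80,500 at 43.5% = $35,017.50
Next $179,500 at 35.5% = $63,722.50
Next $165,000 at 32.5% = $53,625.00
Next $131,000 at 28.5% = $37,335.00
Remaining $408,400 at 19.5% = $79,638.00
Fee: $35,017.50 + $63,722.50 + $53,625.00 + $37,335.00 + $79,638.00 = $269,338.00

$269,338.00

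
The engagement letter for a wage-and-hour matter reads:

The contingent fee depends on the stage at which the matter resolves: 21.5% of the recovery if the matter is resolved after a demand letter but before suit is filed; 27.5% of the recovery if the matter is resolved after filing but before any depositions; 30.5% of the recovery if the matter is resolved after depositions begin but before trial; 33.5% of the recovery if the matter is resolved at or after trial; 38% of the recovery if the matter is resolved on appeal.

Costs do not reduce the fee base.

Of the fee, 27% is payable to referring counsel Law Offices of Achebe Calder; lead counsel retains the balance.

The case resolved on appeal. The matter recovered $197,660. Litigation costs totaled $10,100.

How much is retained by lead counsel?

$54,830.88

Fee base is the gross recovery, $197,660; costs are reimbursed separately.
The matter resolved on appeal, so the 38% rate applies.
$197,660 × 38% = $75,110.80
Referral share: 27% of $75,110.80 = $20,279.92; lead counsel retains $75,110.80 − $20,279.92 = $54,830.88.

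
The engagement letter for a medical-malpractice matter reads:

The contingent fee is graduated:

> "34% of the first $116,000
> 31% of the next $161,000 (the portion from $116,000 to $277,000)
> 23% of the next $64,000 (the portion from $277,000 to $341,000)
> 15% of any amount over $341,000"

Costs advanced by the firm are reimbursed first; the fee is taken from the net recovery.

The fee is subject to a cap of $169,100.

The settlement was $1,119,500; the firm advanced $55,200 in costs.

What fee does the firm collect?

Fee base (net of costs): $1,119,500 − $55,200 = $1,064,300
First $116,000 at 34% = $39,440.00
Next $161,000 at 31% = $49,910.00
Next $64,000 at 23% = $14,720.00
Remaining $723,300 at 15% = $108,495.00
Fee: $39,440.00 + $49,910.00 + $14,720.00 + $108,495.00 = $212,565.00
$212,565.00 exceeds the $169,100 cap, so the fee is capped at $169,100.00.

$169,100.00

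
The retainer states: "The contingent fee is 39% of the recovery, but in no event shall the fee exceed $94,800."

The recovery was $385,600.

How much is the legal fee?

39% of $385,600 = $150,384.00
That exceeds the $94,800 cap, so the fee is capped at $94,800.

$94,800.00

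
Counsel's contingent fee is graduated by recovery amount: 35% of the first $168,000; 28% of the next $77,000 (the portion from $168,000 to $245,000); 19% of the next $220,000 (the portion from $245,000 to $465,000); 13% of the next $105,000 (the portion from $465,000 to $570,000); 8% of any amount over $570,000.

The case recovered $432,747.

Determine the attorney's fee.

First $168,000 at 35% = $58,800.00
Next $77,000 at 28% = $21,560.00
Remaining $187,747 at 19% = $35,671.93
Fee: $58,800.00 + $21,560.00 + $35,671.93 = $116,031.93

$116,031.93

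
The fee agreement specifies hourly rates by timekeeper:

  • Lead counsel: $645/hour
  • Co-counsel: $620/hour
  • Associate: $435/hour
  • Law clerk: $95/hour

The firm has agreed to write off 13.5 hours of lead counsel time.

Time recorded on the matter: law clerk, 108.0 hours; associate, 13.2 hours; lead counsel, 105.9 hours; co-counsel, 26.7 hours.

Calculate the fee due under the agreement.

$92,154.00

Lead counsel: 105.9 × $645 = $68,305.50
Co-counsel: 26.7 × $620 = $16,554.00
Associate: 13.2 × $435 = $5,742.00
Law clerk: 108.0 × $95 = $10,260.00
Subtotal: $100,861.50
Write-off: 13.5 × $645 = $8,707.50
Total: $100,861.50 − $8,707.50 = $92,154.00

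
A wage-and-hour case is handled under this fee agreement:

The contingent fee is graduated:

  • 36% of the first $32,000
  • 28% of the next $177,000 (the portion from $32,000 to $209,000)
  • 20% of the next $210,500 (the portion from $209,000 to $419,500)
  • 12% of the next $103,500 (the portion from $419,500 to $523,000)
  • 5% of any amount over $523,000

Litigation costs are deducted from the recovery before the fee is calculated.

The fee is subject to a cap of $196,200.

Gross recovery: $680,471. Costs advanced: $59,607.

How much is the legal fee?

Fee base (net of costs): $680,471 − $59,607 = $620,864
First $32,000 at 36% = $11,520.00
Next $177,000 at 28% = $49,560.00
Next $210,500 at 20% = $42,100.00
Next $103,500 at 12% = $12,420.00
Remaining $97,864 at 5% = $4,893.20
Fee: $11,520.00 + $49,560.00 + $42,100.00 + $12,420.00 + $4,893.20 = $120,493.20
$120,493.20 is under the $196,200 cap.

$120,493.20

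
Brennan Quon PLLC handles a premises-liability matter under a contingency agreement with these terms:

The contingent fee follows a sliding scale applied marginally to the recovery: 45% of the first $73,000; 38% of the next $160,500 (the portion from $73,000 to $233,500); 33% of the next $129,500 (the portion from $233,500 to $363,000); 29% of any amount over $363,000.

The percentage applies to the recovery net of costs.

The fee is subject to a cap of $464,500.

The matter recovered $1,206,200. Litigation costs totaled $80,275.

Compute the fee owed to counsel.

$357,823.25

Fee base (net of costs): $1,206,200 − $80,275 = $1,125,925
First $73,000 at 45% = $32,850.00
Next $160,500 at 38% = $60,990.00
Next $129,500 at 33% = $42,735.00
Remaining $762,925 at 29% = $221,248.25
Fee: $32,850.00 + $60,990.00 + $42,735.00 + $221,248.25 = $357,823.25
$357,823.25 is under the $464,500 cap.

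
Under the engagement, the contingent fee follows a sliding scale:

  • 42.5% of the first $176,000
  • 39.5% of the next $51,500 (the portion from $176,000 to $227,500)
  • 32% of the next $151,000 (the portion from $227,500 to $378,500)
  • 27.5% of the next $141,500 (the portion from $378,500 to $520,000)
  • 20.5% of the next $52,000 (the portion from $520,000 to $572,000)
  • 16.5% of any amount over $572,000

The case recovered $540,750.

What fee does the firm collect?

$186,628.75

First $176,000 at 42.5% = $74,800.00
Next $51,500 at 39.5% = $20,342.50
Next $151,000 at 32% = $48,320.00
Next $141,500 at 27.5% = $38,912.50
Remaining $20,750 at 20.5% = $4,253.75
Fee: $74,800.00 + $20,342.50 + $48,320.00 + $38,912.50 + $4,253.75 = $186,628.75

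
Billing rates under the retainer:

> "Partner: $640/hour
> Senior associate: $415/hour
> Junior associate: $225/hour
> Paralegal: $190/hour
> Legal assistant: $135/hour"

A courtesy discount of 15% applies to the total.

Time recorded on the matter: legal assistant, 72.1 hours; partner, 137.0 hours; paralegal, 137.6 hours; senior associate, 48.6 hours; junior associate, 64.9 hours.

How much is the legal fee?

$134,579.65

Partner: 137.0 × $640 = $87,680.00
Senior associate: 48.6 × $415 = $20,169.00
Junior associate: 64.9 × $225 = $14,602.50
Paralegal: 137.6 × $190 = $26,144.00
Legal assistant: 72.1 × $135 = $9,733.50
Subtotal: $158,329.00
Less 15% discount: −$23,749.35
Total: $158,329.00 − $23,749.35 = $134,579.65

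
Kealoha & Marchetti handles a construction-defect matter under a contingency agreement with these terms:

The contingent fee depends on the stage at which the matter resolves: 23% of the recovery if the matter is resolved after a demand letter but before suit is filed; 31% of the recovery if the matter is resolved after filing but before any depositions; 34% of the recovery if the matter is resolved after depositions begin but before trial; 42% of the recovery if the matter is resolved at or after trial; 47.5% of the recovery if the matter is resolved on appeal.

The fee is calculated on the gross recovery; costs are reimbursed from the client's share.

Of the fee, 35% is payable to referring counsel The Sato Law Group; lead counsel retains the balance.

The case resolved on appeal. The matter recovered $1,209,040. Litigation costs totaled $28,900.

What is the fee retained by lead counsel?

Fee base is the gross recovery, $1,209,040; costs are reimbursed separately.
The matter resolved on appeal, so the 47.5% rate applies.
$1,209,040 × 47.5% = $574,294.00
Referral share: 35% of $574,294.00 = $201,002.90; lead counsel retains $574,294.00 − $201,002.90 = $373,291.10.

$373,291.10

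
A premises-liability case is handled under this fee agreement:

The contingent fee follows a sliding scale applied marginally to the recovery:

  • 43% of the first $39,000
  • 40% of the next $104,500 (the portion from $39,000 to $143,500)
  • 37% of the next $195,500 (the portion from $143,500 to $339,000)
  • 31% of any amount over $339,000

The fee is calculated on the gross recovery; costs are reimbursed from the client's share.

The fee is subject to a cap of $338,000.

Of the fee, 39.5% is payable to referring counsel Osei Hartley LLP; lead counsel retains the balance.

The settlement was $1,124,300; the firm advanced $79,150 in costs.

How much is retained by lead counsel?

$204,490.00

Fee base is the gross recovery, $1,124,300; costs are reimbursed separately.
First $39,000 at 43% = $16,770.00
Next $104,500 at 40% = $41,800.00
Next $195,500 at 37% = $72,335.00
Remaining $785,300 at 31% = $243,443.00
Fee: $16,770.00 + $41,800.00 + $72,335.00 + $243,443.00 = $374,348.00
$374,348.00 exceeds the $338,000 cap, so the fee is capped at $338,000.00.
Referral share: 39.5% of $338,000.00 = $133,510.00; lead counsel retains $338,000.00 − $133,510.00 = $204,490.00.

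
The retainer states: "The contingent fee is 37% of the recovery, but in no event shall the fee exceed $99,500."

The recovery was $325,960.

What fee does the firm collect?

37% of $325,960 = $120,605.20
That exceeds the $99,500 cap, so the fee is capped at $99,500.

$99,500.00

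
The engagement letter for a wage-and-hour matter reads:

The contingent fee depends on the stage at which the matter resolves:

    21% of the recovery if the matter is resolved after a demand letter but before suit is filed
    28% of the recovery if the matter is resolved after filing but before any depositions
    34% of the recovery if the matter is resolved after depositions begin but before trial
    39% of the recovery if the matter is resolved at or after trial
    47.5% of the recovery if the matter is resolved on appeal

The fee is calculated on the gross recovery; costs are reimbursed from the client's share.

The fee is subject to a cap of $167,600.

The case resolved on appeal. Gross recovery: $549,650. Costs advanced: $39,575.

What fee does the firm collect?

Fee base is the gross recovery, $549,650; costs are reimbursed separately.
The matter resolved on appeal, so the 47.5% rate applies.
$549,650 × 47.5% = $261,083.75
$261,083.75 exceeds the $167,600 cap, so the fee is capped at $167,600.00.

$167,600.00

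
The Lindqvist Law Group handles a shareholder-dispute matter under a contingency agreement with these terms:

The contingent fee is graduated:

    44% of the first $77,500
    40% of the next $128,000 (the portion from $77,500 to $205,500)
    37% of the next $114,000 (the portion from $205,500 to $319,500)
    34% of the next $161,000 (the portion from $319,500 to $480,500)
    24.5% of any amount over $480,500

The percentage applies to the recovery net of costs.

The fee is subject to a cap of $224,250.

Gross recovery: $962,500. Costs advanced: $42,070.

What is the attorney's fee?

Fee base (net of costs): $962,500 − $42,070 = $920,430
First $77,500 at 44% = $34,100.00
Next $128,000 at 40% = $51,200.00
Next $114,000 at 37% = $42,180.00
Next $161,000 at 34% = $54,740.00
Remaining $439,930 at 24.5% = $107,782.85
Fee: $34,100.00 + $51,200.00 + $42,180.00 + $54,740.00 + $107,782.85 = $290,002.85
$290,002.85 exceeds the $224,250 cap, so the fee is capped at $224,250.00.

$224,250.00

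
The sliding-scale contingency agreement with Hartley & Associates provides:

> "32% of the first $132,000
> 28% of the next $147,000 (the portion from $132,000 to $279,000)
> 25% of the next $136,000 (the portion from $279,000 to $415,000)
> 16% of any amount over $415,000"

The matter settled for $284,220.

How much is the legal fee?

$84,705.00

First $132,000 at 32% = $42,240.00
Next $147,000 at 28% = $41,160.00
Remaining $5,220 at 25% = $1,305.00
Fee: $42,240.00 + $41,160.00 + $1,305.00 = $84,705.00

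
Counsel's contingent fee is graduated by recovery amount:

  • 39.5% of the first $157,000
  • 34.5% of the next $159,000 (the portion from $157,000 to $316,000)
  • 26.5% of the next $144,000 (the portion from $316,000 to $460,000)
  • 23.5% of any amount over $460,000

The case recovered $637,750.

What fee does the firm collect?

First $157,000 at 39.5% = $62,015.00
Next $159,000 at 34.5% = $54,855.00
Next $144,000 at 26.5% = $38,160.00
Remaining $177,750 at 23.5% = $41,771.25
Fee: $62,015.00 + $54,855.00 + $38,160.00 + $41,771.25 = $196,801.25

$196,801.25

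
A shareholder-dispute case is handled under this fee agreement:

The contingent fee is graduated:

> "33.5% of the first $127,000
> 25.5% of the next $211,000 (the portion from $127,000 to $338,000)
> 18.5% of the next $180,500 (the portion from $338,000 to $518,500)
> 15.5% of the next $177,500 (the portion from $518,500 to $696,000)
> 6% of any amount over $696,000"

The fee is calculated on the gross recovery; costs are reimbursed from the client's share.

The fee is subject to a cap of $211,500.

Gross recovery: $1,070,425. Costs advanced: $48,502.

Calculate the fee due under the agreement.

$179,720.50

Fee base is the gross recovery, $1,070,425; costs are reimbursed separately.
First $127,000 at 33.5% = $42,545.00
Next $211,000 at 25.5% = $53,805.00
Next $180,500 at 18.5% = $33,392.50
Next $177,500 at 15.5% = $27,512.50
Remaining $374,425 at 6% = $22,465.50
Fee: $42,545.00 + $53,805.00 + $33,392.50 + $27,512.50 + $22,465.50 = $179,720.50
$179,720.50 is under the $211,500 cap.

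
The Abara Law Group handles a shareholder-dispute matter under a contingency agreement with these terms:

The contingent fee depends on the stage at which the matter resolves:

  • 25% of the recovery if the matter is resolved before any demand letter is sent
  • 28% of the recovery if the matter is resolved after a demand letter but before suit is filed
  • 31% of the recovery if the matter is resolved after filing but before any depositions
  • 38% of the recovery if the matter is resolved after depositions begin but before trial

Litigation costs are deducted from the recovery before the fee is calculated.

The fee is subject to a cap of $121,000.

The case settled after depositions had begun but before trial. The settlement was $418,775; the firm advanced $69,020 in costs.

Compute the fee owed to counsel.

$121,000.00

Fee base (net of costs): $418,775 − $69,020 = $349,755
The matter settled after depositions had begun but before trial, so the 38% rate applies.
$349,755 × 38% = $132,906.90
$132,906.90 exceeds the $121,000 cap, so the fee is capped at $121,000.00.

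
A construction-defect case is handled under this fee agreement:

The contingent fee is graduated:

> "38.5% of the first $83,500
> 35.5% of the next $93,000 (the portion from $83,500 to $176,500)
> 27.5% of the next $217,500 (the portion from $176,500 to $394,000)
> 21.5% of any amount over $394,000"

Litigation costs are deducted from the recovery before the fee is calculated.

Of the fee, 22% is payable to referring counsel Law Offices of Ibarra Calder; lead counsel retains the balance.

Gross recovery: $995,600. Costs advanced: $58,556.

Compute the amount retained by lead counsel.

$188,548.98

Fee base (net of costs): $995,600 − $58,556 = $937,044
First $83,500 at 38.5% = $32,147.50
Next $93,000 at 35.5% = $33,015.00
Next $217,500 at 27.5% = $59,812.50
Remaining $543,044 at 21.5% = $116,754.46
Fee: $32,147.50 + $33,015.00 + $59,812.50 + $116,754.46 = $241,729.46
Referral share: 22% of $241,729.46 = $53,180.48; lead counsel retains $241,729.46 − $53,180.48 = $188,548.98.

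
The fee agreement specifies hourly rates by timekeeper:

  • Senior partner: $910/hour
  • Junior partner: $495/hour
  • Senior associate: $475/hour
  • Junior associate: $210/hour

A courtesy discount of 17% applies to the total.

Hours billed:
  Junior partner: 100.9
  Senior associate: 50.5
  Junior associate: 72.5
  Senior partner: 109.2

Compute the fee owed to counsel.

Senior partner: 109.2 × $910 = $99,372.00
Junior partner: 100.9 × $495 = $49,945.50
Senior associate: 50.5 × $475 = $23,987.50
Junior associate: 72.5 × $210 = $15,225.00
Subtotal: $188,530.00
Less 17% discount: −$32,050.10
Total: $188,530.00 − $32,050.10 = $156,479.90

$156,479.90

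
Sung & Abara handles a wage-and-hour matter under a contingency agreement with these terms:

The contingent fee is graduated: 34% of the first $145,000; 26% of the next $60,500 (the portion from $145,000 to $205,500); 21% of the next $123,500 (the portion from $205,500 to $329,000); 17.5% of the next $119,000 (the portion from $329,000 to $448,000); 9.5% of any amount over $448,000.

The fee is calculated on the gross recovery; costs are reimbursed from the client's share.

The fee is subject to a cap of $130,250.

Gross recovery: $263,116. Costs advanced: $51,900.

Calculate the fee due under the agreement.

Fee base is the gross recovery, $263,116; costs are reimbursed separately.
First $145,000 at 34% = $49,300.00
Next $60,500 at 26% = $15,730.00
Remaining $57,616 at 21% = $12,099.36
Fee: $49,300.00 + $15,730.00 + $12,099.36 = $77,129.36
$77,129.36 is under the $130,250 cap.

$77,129.36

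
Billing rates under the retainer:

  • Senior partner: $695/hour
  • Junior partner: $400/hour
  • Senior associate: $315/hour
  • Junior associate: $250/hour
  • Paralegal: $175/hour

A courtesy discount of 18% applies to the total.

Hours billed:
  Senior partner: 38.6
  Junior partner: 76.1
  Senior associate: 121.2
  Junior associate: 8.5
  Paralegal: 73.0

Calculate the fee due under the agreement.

Senior partner: 38.6 × $695 = $26,827.00
Junior partner: 76.1 × $400 = $30,440.00
Senior associate: 121.2 × $315 = $38,178.00
Junior associate: 8.5 × $250 = $2,125.00
Paralegal: 73.0 × $175 = $12,775.00
Subtotal: $110,345.00
Less 18% discount: −$19,862.10
Total: $110,345.00 − $19,862.10 = $90,482.90

$90,482.90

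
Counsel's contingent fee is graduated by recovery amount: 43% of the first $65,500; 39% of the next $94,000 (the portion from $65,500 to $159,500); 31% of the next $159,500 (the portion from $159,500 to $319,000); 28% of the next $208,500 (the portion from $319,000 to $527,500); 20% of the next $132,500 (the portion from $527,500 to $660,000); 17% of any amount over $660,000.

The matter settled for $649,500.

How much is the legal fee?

$197,050.00

First $65,500 at 43% = $28,165.00
Next $94,000 at 39% = $36,660.00
Next $159,500 at 31% = $49,445.00
Next $208,500 at 28% = $58,380.00
Remaining $122,000 at 20% = $24,400.00
Fee: $28,165.00 + $36,660.00 + $49,445.00 + $58,380.00 + $24,400.00 = $197,050.00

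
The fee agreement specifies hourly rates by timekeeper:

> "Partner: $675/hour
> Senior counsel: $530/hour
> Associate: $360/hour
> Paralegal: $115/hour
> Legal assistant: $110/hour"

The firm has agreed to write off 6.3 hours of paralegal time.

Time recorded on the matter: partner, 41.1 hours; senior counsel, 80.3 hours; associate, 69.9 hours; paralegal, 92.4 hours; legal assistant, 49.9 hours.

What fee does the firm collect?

Partner: 41.1 × $675 = $27,742.50
Senior counsel: 80.3 × $530 = $42,559.00
Associate: 69.9 × $360 = $25,164.00
Paralegal: 92.4 × $115 = $10,626.00
Legal assistant: 49.9 × $110 = $5,489.00
Subtotal: $111,580.50
Write-off: 6.3 × $115 = $724.50
Total: $111,580.50 − $724.50 = $110,856.00

$110,856.00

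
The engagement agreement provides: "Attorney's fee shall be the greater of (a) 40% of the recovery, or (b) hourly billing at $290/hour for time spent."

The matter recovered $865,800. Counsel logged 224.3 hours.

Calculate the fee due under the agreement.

(a) 40% of $865,800 = $346,320.00
(b) 224.3 × $290 = $65,047.00
The greater is (a): $346,320.00.

$346,320.00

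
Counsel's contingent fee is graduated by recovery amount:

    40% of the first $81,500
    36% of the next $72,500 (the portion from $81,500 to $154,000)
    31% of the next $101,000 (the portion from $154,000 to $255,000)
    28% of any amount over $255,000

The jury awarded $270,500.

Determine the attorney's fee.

First $81,500 at 40% = $32,600.00
Next $72,500 at 36% = $26,100.00
Next $101,000 at 31% = $31,310.00
Remaining $15,500 at 28% = $4,340.00
Fee: $32,600.00 + $26,100.00 + $31,310.00 + $4,340.00 = $94,350.00

$94,350.00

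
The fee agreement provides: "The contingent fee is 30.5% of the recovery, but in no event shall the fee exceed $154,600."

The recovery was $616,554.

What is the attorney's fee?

30.5% of $616,554 = $188,048.97
That exceeds the $154,600 cap, so the fee is capped at $154,600.

$154,600.00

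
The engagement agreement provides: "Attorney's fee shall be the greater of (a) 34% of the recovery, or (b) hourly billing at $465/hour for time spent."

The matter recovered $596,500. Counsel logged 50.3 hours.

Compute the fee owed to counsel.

$202,810.00

(a) 34% of $596,500 = $202,810.00
(b) 50.3 × $465 = $23,389.50
The greater is (a): $202,810.00.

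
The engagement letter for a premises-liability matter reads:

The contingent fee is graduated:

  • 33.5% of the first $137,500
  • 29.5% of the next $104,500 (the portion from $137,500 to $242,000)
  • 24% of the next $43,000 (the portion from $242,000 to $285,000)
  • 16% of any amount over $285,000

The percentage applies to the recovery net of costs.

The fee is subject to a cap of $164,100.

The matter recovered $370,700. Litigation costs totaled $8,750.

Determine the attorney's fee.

$99,522.00

Fee base (net of costs): $370,700 − $8,750 = $361,950
First $137,500 at 33.5% = $46,062.50
Next $104,500 at 29.5% = $30,827.50
Next $43,000 at 24% = $10,320.00
Remaining $76,950 at 16% = $12,312.00
Fee: $46,062.50 + $30,827.50 + $10,320.00 + $12,312.00 = $99,522.00
$99,522.00 is under the $164,100 cap.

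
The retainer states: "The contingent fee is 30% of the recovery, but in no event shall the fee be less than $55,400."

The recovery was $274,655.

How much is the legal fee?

30% of $274,655 = $82,396.50
That exceeds the $55,400 minimum.

$82,396.50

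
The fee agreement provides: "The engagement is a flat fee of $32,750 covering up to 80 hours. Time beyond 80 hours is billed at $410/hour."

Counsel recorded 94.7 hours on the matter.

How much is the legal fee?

Flat fee: $32,750.00
Excess hours: 94.7 − 80 = 14.7
Overrun: 14.7 × $410 = $6,027.00
Total: $32,750.00 + $6,027.00 = $38,777.00

$38,777.00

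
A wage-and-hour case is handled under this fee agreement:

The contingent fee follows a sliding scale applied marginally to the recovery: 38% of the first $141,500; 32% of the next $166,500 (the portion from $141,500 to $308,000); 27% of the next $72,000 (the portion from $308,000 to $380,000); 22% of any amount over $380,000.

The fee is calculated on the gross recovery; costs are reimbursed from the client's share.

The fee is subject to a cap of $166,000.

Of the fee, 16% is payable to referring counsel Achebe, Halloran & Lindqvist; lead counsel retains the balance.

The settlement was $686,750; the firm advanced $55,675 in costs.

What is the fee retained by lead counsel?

$139,440.00

Fee base is the gross recovery, $686,750; costs are reimbursed separately.
First $141,500 at 38% = $53,770.00
Next $166,500 at 32% = $53,280.00
Next $72,000 at 27% = $19,440.00
Remaining $306,750 at 22% = $67,485.00
Fee: $53,770.00 + $53,280.00 + $19,440.00 + $67,485.00 = $193,975.00
$193,975.00 exceeds the $166,000 cap, so the fee is capped at $166,000.00.
Referral share: 16% of $166,000.00 = $26,560.00; lead counsel retains $166,000.00 − $26,560.00 = $139,440.00.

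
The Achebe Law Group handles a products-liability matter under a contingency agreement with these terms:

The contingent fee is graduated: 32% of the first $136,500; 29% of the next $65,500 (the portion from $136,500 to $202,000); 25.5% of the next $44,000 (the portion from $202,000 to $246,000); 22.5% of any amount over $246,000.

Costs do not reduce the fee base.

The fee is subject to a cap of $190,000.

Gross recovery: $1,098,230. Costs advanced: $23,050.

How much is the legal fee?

Fee base is the gross recovery, $1,098,230; costs are reimbursed separately.
First $136,500 at 32% = $43,680.00
Next $65,500 at 29% = $18,995.00
Next $44,000 at 25.5% = $11,220.00
Remaining $852,230 at 22.5% = $191,751.75
Fee: $43,680.00 + $18,995.00 + $11,220.00 + $191,751.75 = $265,646.75
$265,646.75 exceeds the $190,000 cap, so the fee is capped at $190,000.00.

$190,000.00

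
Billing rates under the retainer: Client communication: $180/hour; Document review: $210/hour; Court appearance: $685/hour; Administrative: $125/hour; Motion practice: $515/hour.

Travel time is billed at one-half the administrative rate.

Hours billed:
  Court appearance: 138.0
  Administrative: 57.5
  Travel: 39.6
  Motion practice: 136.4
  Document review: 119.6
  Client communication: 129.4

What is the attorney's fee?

$222,846.50

Client communication: 129.4 × $180 = $23,292.00
Document review: 119.6 × $210 = $25,116.00
Court appearance: 138.0 × $685 = $94,530.00
Administrative: 57.5 × $125 = $7,187.50
Motion practice: 136.4 × $515 = $70,246.00
Subtotal: $23,292.00 + $25,116.00 + $94,530.00 + $7,187.50 + $70,246.00 = $220,371.50
Travel: 39.6 × ($125 ÷ 2) = 39.6 × $62.50 = $2,475.00
Total: $220,371.50 + $2,475.00 = $222,846.50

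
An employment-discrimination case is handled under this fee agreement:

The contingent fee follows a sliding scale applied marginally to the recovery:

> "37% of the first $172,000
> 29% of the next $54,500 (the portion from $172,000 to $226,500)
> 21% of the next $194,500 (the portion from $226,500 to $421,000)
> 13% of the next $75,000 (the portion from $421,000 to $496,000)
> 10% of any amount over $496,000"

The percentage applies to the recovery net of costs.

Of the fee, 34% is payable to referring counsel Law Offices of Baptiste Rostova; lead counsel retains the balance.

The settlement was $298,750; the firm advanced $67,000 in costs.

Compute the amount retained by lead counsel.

Fee base (net of costs): $298,750 − $67,000 = $231,750
First $172,000 at 37% = $63,640.00
Next $54,500 at 29% = $15,805.00
Remaining $5,250 at 21% = $1,102.50
Fee: $63,640.00 + $15,805.00 + $1,102.50 = $80,547.50
Referral share: 34% of $80,547.50 = $27,386.15; lead counsel retains $80,547.50 − $27,386.15 = $53,161.35.

$53,161.35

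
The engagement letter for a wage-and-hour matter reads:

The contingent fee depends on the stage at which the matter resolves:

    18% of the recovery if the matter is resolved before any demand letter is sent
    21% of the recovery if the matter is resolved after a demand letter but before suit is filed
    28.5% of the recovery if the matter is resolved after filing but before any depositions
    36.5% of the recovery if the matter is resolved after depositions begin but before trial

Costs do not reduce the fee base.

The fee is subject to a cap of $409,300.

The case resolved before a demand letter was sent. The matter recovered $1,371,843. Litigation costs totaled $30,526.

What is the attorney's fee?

Fee base is the gross recovery, $1,371,843; costs are reimbursed separately.
The matter resolved before a demand letter was sent, so the 18% rate applies.
$1,371,843 × 18% = $246,931.74
$246,931.74 is under the $409,300 cap.

$246,931.74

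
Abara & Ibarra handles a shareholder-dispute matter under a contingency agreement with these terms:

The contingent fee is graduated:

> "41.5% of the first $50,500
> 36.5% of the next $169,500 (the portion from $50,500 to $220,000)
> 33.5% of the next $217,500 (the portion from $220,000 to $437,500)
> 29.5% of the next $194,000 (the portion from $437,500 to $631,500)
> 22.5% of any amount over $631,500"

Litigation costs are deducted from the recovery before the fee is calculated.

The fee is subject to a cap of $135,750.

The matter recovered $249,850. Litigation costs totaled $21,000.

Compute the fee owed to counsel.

Fee base (net of costs): $249,850 − $21,000 = $228,850
First $50,500 at 41.5% = $20,957.50
Next $169,500 at 36.5% = $61,867.50
Remaining $8,850 at 33.5% = $2,964.75
Fee: $20,957.50 + $61,867.50 + $2,964.75 = $85,789.75
$85,789.75 is under the $135,750 cap.

$85,789.75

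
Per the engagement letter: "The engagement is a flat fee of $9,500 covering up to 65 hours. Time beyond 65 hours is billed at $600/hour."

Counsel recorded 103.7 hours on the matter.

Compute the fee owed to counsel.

$32,720.00

Flat fee: $9,500.00
Excess hours: 103.7 − 65 = 38.7
Overrun: 38.7 × $600 = $23,220.00
Total: $9,500.00 + $23,220.00 = $32,720.00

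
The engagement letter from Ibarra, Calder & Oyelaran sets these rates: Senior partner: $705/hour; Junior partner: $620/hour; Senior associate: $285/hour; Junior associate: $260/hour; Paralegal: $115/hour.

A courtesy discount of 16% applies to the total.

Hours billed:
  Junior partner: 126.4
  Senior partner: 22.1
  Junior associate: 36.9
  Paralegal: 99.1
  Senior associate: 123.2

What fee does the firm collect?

Senior partner: 22.1 × $705 = $15,580.50
Junior partner: 126.4 × $620 = $78,368.00
Senior associate: 123.2 × $285 = $35,112.00
Junior associate: 36.9 × $260 = $9,594.00
Paralegal: 99.1 × $115 = $11,396.50
Subtotal: $150,051.00
Less 16% discount: −$24,008.16
Total: $150,051.00 − $24,008.16 = $126,042.84

$126,042.84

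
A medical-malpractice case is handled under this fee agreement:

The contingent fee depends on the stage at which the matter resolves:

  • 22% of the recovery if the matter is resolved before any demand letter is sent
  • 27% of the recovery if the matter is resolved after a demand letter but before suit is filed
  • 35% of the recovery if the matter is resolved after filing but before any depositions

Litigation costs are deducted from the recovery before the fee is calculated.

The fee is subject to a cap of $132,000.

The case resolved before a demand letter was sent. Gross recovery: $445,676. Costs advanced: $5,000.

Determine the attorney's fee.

Fee base (net of costs): $445,676 − $5,000 = $440,676
The matter resolved before a demand letter was sent, so the 22% rate applies.
$440,676 × 22% = $96,948.72
$96,948.72 is under the $132,000 cap.

$96,948.72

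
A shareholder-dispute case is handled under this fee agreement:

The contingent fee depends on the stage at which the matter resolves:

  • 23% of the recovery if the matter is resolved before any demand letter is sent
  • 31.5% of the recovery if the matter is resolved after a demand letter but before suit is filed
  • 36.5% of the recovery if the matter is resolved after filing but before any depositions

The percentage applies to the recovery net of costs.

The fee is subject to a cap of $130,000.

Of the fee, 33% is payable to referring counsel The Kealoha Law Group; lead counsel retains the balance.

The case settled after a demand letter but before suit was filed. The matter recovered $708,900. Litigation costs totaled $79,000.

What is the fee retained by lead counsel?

$87,100.00

Fee base (net of costs): $708,900 − $79,000 = $629,900
The matter settled after a demand letter but before suit was filed, so the 31.5% rate applies.
$629,900 × 31.5% = $198,418.50
$198,418.50 exceeds the $130,000 cap, so the fee is capped at $130,000.00.
Referral share: 33% of $130,000.00 = $42,900.00; lead counsel retains $130,000.00 − $42,900.00 = $87,100.00.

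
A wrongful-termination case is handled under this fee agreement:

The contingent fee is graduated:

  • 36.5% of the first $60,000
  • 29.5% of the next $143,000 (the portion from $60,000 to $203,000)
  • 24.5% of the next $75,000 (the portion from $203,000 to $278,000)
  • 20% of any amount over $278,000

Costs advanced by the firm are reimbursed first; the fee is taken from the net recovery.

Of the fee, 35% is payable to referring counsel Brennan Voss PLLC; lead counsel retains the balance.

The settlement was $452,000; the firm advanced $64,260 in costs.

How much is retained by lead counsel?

$67,865.20

Fee base (net of costs): $452,000 − $64,260 = $387,740
First $60,000 at 36.5% = $21,900.00
Next $143,000 at 29.5% = $42,185.00
Next $75,000 at 24.5% = $18,375.00
Remaining $109,740 at 20% = $21,948.00
Fee: $21,900.00 + $42,185.00 + $18,375.00 + $21,948.00 = $104,408.00
Referral share: 35% of $104,408.00 = $36,542.80; lead counsel retains $104,408.00 − $36,542.80 = $67,865.20.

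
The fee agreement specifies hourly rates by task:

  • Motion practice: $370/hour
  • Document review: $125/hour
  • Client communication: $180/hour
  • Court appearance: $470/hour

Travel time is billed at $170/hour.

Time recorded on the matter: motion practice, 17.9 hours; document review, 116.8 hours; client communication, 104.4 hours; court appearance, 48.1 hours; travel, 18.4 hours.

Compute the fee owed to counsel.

Motion practice: 17.9 × $370 = $6,623.00
Document review: 116.8 × $125 = $14,600.00
Client communication: 104.4 × $180 = $18,792.00
Court appearance: 48.1 × $470 = $22,607.00
Subtotal: $6,623.00 + $14,600.00 + $18,792.00 + $22,607.00 = $62,622.00
Travel: 18.4 × $170 = $3,128.00
Total: $62,622.00 + $3,128.00 = $65,750.00

$65,750.00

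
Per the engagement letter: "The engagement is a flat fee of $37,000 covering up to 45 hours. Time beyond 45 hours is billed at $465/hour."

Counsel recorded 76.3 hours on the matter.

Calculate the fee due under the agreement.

$51,554.50

Flat fee: $37,000.00
Excess hours: 76.3 − 45 = 31.3
Overrun: 31.3 × $465 = $14,554.50
Total: $37,000.00 + $14,554.50 = $51,554.50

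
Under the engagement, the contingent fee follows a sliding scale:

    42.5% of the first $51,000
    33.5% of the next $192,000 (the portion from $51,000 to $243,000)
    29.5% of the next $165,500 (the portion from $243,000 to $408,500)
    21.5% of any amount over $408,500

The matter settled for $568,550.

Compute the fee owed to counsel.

First $51,000 at 42.5% = $21,675.00
Next $192,000 at 33.5% = $64,320.00
Next $165,500 at 29.5% = $48,822.50
Remaining $160,050 at 21.5% = $34,410.75
Fee: $21,675.00 + $64,320.00 + $48,822.50 + $34,410.75 = $169,228.25

$169,228.25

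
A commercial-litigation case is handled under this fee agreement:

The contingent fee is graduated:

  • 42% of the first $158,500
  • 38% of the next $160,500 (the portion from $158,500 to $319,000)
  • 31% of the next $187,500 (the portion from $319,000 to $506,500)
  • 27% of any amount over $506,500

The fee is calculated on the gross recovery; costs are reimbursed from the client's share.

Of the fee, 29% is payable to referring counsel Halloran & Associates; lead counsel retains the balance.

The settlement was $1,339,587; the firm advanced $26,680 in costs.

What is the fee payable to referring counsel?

Fee base is the gross recovery, $1,339,587; costs are reimbursed separately.
First $158,500 at 42% = $66,570.00
Next $160,500 at 38% = $60,990.00
Next $187,500 at 31% = $58,125.00
Remaining $833,087 at 27% = $224,933.49
Fee: $66,570.00 + $60,990.00 + $58,125.00 + $224,933.49 = $410,618.49
Referral share: 29% of $410,618.49 = $119,079.36; lead counsel retains $410,618.49 − $119,079.36 = $291,539.13.

$119,079.36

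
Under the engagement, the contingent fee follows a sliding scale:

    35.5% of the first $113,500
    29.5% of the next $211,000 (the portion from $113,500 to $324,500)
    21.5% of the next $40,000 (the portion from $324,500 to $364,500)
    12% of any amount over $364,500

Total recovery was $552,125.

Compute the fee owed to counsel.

$133,652.50

First $113,500 at 35.5% = $40,292.50
Next $211,000 at 29.5% = $62,245.00
Next $40,000 at 21.5% = $8,600.00
Remaining $187,625 at 12% = $22,515.00
Fee: $40,292.50 + $62,245.00 + $8,600.00 + $22,515.00 = $133,652.50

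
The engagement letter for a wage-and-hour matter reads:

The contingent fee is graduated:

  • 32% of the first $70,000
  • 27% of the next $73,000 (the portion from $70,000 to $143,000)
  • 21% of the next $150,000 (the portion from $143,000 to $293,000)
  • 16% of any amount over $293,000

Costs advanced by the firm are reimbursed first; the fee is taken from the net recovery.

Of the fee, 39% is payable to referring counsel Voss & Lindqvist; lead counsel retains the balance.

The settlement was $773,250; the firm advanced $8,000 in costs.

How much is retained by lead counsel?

Fee base (net of costs): $773,250 − $8,000 = $765,250
First $70,000 at 32% = $22,400.00
Next $73,000 at 27% = $19,710.00
Next $150,000 at 21% = $31,500.00
Remaining $472,250 at 16% = $75,560.00
Fee: $22,400.00 + $19,710.00 + $31,500.00 + $75,560.00 = $149,170.00
Referral share: 39% of $149,170.00 = $58,176.30; lead counsel retains $149,170.00 − $58,176.30 = $90,993.70.

$90,993.70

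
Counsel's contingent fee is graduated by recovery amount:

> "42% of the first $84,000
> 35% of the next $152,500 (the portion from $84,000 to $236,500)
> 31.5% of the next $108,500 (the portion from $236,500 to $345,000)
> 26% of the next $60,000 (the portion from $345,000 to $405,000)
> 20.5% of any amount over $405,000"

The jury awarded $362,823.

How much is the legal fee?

First $84,000 at 42% = $35,280.00
Next $152,500 at 35% = $53,375.00
Next $108,500 at 31.5% = $34,177.50
Remaining $17,823 at 26% = $4,633.98
Fee: $35,280.00 + $53,375.00 + $34,177.50 + $4,633.98 = $127,466.48

$127,466.48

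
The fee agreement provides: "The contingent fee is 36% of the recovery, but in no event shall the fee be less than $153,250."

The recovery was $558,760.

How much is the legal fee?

$201,153.60

36% of $558,760 = $201,153.60
That exceeds the $153,250 minimum.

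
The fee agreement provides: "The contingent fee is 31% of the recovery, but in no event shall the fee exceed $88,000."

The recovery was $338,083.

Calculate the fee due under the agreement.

$88,000.00

31% of $338,083 = $104,805.73
That exceeds the $88,000 cap, so the fee is capped at $88,000.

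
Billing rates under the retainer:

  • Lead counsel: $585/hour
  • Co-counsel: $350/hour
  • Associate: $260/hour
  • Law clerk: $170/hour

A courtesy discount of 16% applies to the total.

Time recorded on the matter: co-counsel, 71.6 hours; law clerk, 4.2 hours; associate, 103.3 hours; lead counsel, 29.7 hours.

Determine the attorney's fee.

Lead counsel: 29.7 × $585 = $17,374.50
Co-counsel: 71.6 × $350 = $25,060.00
Associate: 103.3 × $260 = $26,858.00
Law clerk: 4.2 × $170 = $714.00
Subtotal: $70,006.50
Less 16% discount: −$11,201.04
Total: $70,006.50 − $11,201.04 = $58,805.46

$58,805.46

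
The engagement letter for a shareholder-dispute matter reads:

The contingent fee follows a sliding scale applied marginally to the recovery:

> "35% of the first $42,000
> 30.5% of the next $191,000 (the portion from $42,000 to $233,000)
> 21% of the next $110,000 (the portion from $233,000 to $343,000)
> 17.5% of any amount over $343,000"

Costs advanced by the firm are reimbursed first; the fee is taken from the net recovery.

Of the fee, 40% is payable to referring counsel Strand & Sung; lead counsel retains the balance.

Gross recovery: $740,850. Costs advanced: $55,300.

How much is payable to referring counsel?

$62,400.50

Fee base (net of costs): $740,850 − $55,300 = $685,550
First $42,000 at 35% = $14,700.00
Next $191,000 at 30.5% = $58,255.00
Next $110,000 at 21% = $23,100.00
Remaining $342,550 at 17.5% = $59,946.25
Fee: $14,700.00 + $58,255.00 + $23,100.00 + $59,946.25 = $156,001.25
Referral share: 40% of $156,001.25 = $62,400.50; lead counsel retains $156,001.25 − $62,400.50 = $93,600.75.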